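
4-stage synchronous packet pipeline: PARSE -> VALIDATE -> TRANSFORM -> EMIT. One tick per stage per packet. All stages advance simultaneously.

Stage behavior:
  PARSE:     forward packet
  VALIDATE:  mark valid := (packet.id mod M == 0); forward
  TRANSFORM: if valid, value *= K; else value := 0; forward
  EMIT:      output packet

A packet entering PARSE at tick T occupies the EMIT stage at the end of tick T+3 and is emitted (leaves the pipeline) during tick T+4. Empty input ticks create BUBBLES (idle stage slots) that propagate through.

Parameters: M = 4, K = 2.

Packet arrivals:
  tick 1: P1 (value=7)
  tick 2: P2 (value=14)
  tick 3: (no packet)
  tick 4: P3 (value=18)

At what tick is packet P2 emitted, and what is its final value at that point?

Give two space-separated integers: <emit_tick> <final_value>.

Answer: 6 0

Derivation:
Tick 1: [PARSE:P1(v=7,ok=F), VALIDATE:-, TRANSFORM:-, EMIT:-] out:-; in:P1
Tick 2: [PARSE:P2(v=14,ok=F), VALIDATE:P1(v=7,ok=F), TRANSFORM:-, EMIT:-] out:-; in:P2
Tick 3: [PARSE:-, VALIDATE:P2(v=14,ok=F), TRANSFORM:P1(v=0,ok=F), EMIT:-] out:-; in:-
Tick 4: [PARSE:P3(v=18,ok=F), VALIDATE:-, TRANSFORM:P2(v=0,ok=F), EMIT:P1(v=0,ok=F)] out:-; in:P3
Tick 5: [PARSE:-, VALIDATE:P3(v=18,ok=F), TRANSFORM:-, EMIT:P2(v=0,ok=F)] out:P1(v=0); in:-
Tick 6: [PARSE:-, VALIDATE:-, TRANSFORM:P3(v=0,ok=F), EMIT:-] out:P2(v=0); in:-
Tick 7: [PARSE:-, VALIDATE:-, TRANSFORM:-, EMIT:P3(v=0,ok=F)] out:-; in:-
Tick 8: [PARSE:-, VALIDATE:-, TRANSFORM:-, EMIT:-] out:P3(v=0); in:-
P2: arrives tick 2, valid=False (id=2, id%4=2), emit tick 6, final value 0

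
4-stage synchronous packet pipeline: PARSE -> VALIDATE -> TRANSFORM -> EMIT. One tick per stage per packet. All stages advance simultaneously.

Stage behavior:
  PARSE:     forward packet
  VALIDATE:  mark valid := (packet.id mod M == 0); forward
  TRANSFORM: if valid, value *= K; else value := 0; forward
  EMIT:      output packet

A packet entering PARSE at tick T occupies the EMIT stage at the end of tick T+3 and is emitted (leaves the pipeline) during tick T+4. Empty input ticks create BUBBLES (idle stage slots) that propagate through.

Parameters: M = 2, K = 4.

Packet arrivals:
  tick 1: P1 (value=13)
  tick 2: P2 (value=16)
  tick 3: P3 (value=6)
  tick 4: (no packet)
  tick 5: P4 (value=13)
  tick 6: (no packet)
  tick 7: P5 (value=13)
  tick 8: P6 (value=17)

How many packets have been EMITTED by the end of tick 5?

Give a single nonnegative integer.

Answer: 1

Derivation:
Tick 1: [PARSE:P1(v=13,ok=F), VALIDATE:-, TRANSFORM:-, EMIT:-] out:-; in:P1
Tick 2: [PARSE:P2(v=16,ok=F), VALIDATE:P1(v=13,ok=F), TRANSFORM:-, EMIT:-] out:-; in:P2
Tick 3: [PARSE:P3(v=6,ok=F), VALIDATE:P2(v=16,ok=T), TRANSFORM:P1(v=0,ok=F), EMIT:-] out:-; in:P3
Tick 4: [PARSE:-, VALIDATE:P3(v=6,ok=F), TRANSFORM:P2(v=64,ok=T), EMIT:P1(v=0,ok=F)] out:-; in:-
Tick 5: [PARSE:P4(v=13,ok=F), VALIDATE:-, TRANSFORM:P3(v=0,ok=F), EMIT:P2(v=64,ok=T)] out:P1(v=0); in:P4
Emitted by tick 5: ['P1']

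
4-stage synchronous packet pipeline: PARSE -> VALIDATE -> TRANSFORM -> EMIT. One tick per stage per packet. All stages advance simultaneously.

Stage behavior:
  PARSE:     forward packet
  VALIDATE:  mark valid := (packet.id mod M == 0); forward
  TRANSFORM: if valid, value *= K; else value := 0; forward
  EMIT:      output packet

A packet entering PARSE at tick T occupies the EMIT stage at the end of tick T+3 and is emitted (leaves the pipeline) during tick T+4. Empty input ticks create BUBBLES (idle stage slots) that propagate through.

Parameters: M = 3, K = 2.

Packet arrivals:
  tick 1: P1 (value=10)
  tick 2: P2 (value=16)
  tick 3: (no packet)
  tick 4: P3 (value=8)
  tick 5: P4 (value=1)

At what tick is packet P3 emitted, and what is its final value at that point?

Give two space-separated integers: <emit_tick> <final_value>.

Answer: 8 16

Derivation:
Tick 1: [PARSE:P1(v=10,ok=F), VALIDATE:-, TRANSFORM:-, EMIT:-] out:-; in:P1
Tick 2: [PARSE:P2(v=16,ok=F), VALIDATE:P1(v=10,ok=F), TRANSFORM:-, EMIT:-] out:-; in:P2
Tick 3: [PARSE:-, VALIDATE:P2(v=16,ok=F), TRANSFORM:P1(v=0,ok=F), EMIT:-] out:-; in:-
Tick 4: [PARSE:P3(v=8,ok=F), VALIDATE:-, TRANSFORM:P2(v=0,ok=F), EMIT:P1(v=0,ok=F)] out:-; in:P3
Tick 5: [PARSE:P4(v=1,ok=F), VALIDATE:P3(v=8,ok=T), TRANSFORM:-, EMIT:P2(v=0,ok=F)] out:P1(v=0); in:P4
Tick 6: [PARSE:-, VALIDATE:P4(v=1,ok=F), TRANSFORM:P3(v=16,ok=T), EMIT:-] out:P2(v=0); in:-
Tick 7: [PARSE:-, VALIDATE:-, TRANSFORM:P4(v=0,ok=F), EMIT:P3(v=16,ok=T)] out:-; in:-
Tick 8: [PARSE:-, VALIDATE:-, TRANSFORM:-, EMIT:P4(v=0,ok=F)] out:P3(v=16); in:-
Tick 9: [PARSE:-, VALIDATE:-, TRANSFORM:-, EMIT:-] out:P4(v=0); in:-
P3: arrives tick 4, valid=True (id=3, id%3=0), emit tick 8, final value 16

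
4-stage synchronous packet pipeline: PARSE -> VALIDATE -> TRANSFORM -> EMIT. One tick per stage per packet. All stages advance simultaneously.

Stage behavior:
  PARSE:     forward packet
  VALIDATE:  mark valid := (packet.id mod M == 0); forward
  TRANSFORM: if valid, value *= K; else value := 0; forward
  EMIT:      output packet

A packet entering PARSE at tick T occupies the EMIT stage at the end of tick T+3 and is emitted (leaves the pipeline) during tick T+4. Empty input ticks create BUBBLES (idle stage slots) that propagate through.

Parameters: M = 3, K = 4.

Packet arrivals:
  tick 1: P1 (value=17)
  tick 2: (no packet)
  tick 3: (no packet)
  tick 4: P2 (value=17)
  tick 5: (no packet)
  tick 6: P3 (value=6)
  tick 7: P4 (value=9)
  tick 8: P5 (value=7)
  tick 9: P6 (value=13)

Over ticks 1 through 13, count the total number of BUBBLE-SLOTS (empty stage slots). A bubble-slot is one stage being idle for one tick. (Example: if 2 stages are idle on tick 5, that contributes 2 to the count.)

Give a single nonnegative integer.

Answer: 28

Derivation:
Tick 1: [PARSE:P1(v=17,ok=F), VALIDATE:-, TRANSFORM:-, EMIT:-] out:-; bubbles=3
Tick 2: [PARSE:-, VALIDATE:P1(v=17,ok=F), TRANSFORM:-, EMIT:-] out:-; bubbles=3
Tick 3: [PARSE:-, VALIDATE:-, TRANSFORM:P1(v=0,ok=F), EMIT:-] out:-; bubbles=3
Tick 4: [PARSE:P2(v=17,ok=F), VALIDATE:-, TRANSFORM:-, EMIT:P1(v=0,ok=F)] out:-; bubbles=2
Tick 5: [PARSE:-, VALIDATE:P2(v=17,ok=F), TRANSFORM:-, EMIT:-] out:P1(v=0); bubbles=3
Tick 6: [PARSE:P3(v=6,ok=F), VALIDATE:-, TRANSFORM:P2(v=0,ok=F), EMIT:-] out:-; bubbles=2
Tick 7: [PARSE:P4(v=9,ok=F), VALIDATE:P3(v=6,ok=T), TRANSFORM:-, EMIT:P2(v=0,ok=F)] out:-; bubbles=1
Tick 8: [PARSE:P5(v=7,ok=F), VALIDATE:P4(v=9,ok=F), TRANSFORM:P3(v=24,ok=T), EMIT:-] out:P2(v=0); bubbles=1
Tick 9: [PARSE:P6(v=13,ok=F), VALIDATE:P5(v=7,ok=F), TRANSFORM:P4(v=0,ok=F), EMIT:P3(v=24,ok=T)] out:-; bubbles=0
Tick 10: [PARSE:-, VALIDATE:P6(v=13,ok=T), TRANSFORM:P5(v=0,ok=F), EMIT:P4(v=0,ok=F)] out:P3(v=24); bubbles=1
Tick 11: [PARSE:-, VALIDATE:-, TRANSFORM:P6(v=52,ok=T), EMIT:P5(v=0,ok=F)] out:P4(v=0); bubbles=2
Tick 12: [PARSE:-, VALIDATE:-, TRANSFORM:-, EMIT:P6(v=52,ok=T)] out:P5(v=0); bubbles=3
Tick 13: [PARSE:-, VALIDATE:-, TRANSFORM:-, EMIT:-] out:P6(v=52); bubbles=4
Total bubble-slots: 28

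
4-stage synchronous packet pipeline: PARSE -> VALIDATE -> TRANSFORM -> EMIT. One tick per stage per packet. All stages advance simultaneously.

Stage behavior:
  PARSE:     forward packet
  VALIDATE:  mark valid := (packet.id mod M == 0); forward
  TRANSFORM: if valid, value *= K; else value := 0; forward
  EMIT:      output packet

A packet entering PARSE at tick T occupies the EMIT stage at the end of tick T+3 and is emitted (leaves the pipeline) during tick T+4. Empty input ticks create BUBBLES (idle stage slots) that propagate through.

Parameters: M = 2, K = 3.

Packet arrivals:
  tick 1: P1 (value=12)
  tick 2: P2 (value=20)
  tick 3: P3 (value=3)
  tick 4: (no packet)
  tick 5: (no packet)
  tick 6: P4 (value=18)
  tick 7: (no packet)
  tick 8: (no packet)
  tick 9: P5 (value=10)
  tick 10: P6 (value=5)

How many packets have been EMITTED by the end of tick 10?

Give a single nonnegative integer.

Tick 1: [PARSE:P1(v=12,ok=F), VALIDATE:-, TRANSFORM:-, EMIT:-] out:-; in:P1
Tick 2: [PARSE:P2(v=20,ok=F), VALIDATE:P1(v=12,ok=F), TRANSFORM:-, EMIT:-] out:-; in:P2
Tick 3: [PARSE:P3(v=3,ok=F), VALIDATE:P2(v=20,ok=T), TRANSFORM:P1(v=0,ok=F), EMIT:-] out:-; in:P3
Tick 4: [PARSE:-, VALIDATE:P3(v=3,ok=F), TRANSFORM:P2(v=60,ok=T), EMIT:P1(v=0,ok=F)] out:-; in:-
Tick 5: [PARSE:-, VALIDATE:-, TRANSFORM:P3(v=0,ok=F), EMIT:P2(v=60,ok=T)] out:P1(v=0); in:-
Tick 6: [PARSE:P4(v=18,ok=F), VALIDATE:-, TRANSFORM:-, EMIT:P3(v=0,ok=F)] out:P2(v=60); in:P4
Tick 7: [PARSE:-, VALIDATE:P4(v=18,ok=T), TRANSFORM:-, EMIT:-] out:P3(v=0); in:-
Tick 8: [PARSE:-, VALIDATE:-, TRANSFORM:P4(v=54,ok=T), EMIT:-] out:-; in:-
Tick 9: [PARSE:P5(v=10,ok=F), VALIDATE:-, TRANSFORM:-, EMIT:P4(v=54,ok=T)] out:-; in:P5
Tick 10: [PARSE:P6(v=5,ok=F), VALIDATE:P5(v=10,ok=F), TRANSFORM:-, EMIT:-] out:P4(v=54); in:P6
Emitted by tick 10: ['P1', 'P2', 'P3', 'P4']

Answer: 4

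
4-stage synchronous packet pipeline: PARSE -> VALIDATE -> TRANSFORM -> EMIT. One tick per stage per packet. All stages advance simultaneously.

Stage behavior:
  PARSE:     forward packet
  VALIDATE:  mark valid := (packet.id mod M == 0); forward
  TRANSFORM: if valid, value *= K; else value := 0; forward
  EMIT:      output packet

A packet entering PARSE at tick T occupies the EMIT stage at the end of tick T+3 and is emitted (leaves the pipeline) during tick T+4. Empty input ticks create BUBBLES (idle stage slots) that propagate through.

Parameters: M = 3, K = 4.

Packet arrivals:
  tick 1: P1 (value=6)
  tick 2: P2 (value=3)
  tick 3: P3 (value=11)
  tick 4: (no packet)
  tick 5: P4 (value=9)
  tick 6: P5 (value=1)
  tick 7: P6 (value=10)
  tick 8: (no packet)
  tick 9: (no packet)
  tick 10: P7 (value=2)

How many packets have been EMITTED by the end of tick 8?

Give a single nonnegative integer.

Answer: 3

Derivation:
Tick 1: [PARSE:P1(v=6,ok=F), VALIDATE:-, TRANSFORM:-, EMIT:-] out:-; in:P1
Tick 2: [PARSE:P2(v=3,ok=F), VALIDATE:P1(v=6,ok=F), TRANSFORM:-, EMIT:-] out:-; in:P2
Tick 3: [PARSE:P3(v=11,ok=F), VALIDATE:P2(v=3,ok=F), TRANSFORM:P1(v=0,ok=F), EMIT:-] out:-; in:P3
Tick 4: [PARSE:-, VALIDATE:P3(v=11,ok=T), TRANSFORM:P2(v=0,ok=F), EMIT:P1(v=0,ok=F)] out:-; in:-
Tick 5: [PARSE:P4(v=9,ok=F), VALIDATE:-, TRANSFORM:P3(v=44,ok=T), EMIT:P2(v=0,ok=F)] out:P1(v=0); in:P4
Tick 6: [PARSE:P5(v=1,ok=F), VALIDATE:P4(v=9,ok=F), TRANSFORM:-, EMIT:P3(v=44,ok=T)] out:P2(v=0); in:P5
Tick 7: [PARSE:P6(v=10,ok=F), VALIDATE:P5(v=1,ok=F), TRANSFORM:P4(v=0,ok=F), EMIT:-] out:P3(v=44); in:P6
Tick 8: [PARSE:-, VALIDATE:P6(v=10,ok=T), TRANSFORM:P5(v=0,ok=F), EMIT:P4(v=0,ok=F)] out:-; in:-
Emitted by tick 8: ['P1', 'P2', 'P3']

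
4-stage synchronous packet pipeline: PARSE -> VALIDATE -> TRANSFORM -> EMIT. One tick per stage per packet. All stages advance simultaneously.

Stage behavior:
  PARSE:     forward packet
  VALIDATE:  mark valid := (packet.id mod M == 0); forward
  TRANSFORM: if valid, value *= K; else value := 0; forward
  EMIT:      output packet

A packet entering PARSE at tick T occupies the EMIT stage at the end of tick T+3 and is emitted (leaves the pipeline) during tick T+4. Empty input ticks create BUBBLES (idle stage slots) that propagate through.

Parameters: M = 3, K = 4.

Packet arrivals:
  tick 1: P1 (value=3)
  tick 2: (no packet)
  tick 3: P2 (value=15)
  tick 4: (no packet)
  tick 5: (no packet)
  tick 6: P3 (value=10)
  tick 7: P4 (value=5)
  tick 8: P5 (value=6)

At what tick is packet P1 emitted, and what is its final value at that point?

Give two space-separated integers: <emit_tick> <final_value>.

Answer: 5 0

Derivation:
Tick 1: [PARSE:P1(v=3,ok=F), VALIDATE:-, TRANSFORM:-, EMIT:-] out:-; in:P1
Tick 2: [PARSE:-, VALIDATE:P1(v=3,ok=F), TRANSFORM:-, EMIT:-] out:-; in:-
Tick 3: [PARSE:P2(v=15,ok=F), VALIDATE:-, TRANSFORM:P1(v=0,ok=F), EMIT:-] out:-; in:P2
Tick 4: [PARSE:-, VALIDATE:P2(v=15,ok=F), TRANSFORM:-, EMIT:P1(v=0,ok=F)] out:-; in:-
Tick 5: [PARSE:-, VALIDATE:-, TRANSFORM:P2(v=0,ok=F), EMIT:-] out:P1(v=0); in:-
Tick 6: [PARSE:P3(v=10,ok=F), VALIDATE:-, TRANSFORM:-, EMIT:P2(v=0,ok=F)] out:-; in:P3
Tick 7: [PARSE:P4(v=5,ok=F), VALIDATE:P3(v=10,ok=T), TRANSFORM:-, EMIT:-] out:P2(v=0); in:P4
Tick 8: [PARSE:P5(v=6,ok=F), VALIDATE:P4(v=5,ok=F), TRANSFORM:P3(v=40,ok=T), EMIT:-] out:-; in:P5
Tick 9: [PARSE:-, VALIDATE:P5(v=6,ok=F), TRANSFORM:P4(v=0,ok=F), EMIT:P3(v=40,ok=T)] out:-; in:-
Tick 10: [PARSE:-, VALIDATE:-, TRANSFORM:P5(v=0,ok=F), EMIT:P4(v=0,ok=F)] out:P3(v=40); in:-
Tick 11: [PARSE:-, VALIDATE:-, TRANSFORM:-, EMIT:P5(v=0,ok=F)] out:P4(v=0); in:-
Tick 12: [PARSE:-, VALIDATE:-, TRANSFORM:-, EMIT:-] out:P5(v=0); in:-
P1: arrives tick 1, valid=False (id=1, id%3=1), emit tick 5, final value 0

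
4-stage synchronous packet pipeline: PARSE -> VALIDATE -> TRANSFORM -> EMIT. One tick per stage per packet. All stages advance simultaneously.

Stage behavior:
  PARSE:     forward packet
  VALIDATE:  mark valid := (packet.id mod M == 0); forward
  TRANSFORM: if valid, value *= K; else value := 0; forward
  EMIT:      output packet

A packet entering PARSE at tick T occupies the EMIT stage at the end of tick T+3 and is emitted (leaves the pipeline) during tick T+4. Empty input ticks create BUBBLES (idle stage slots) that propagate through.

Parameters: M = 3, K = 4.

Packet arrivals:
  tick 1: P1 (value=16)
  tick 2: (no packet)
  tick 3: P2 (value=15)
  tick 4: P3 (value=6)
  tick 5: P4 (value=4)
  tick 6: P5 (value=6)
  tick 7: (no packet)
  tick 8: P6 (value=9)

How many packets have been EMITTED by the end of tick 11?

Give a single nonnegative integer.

Answer: 5

Derivation:
Tick 1: [PARSE:P1(v=16,ok=F), VALIDATE:-, TRANSFORM:-, EMIT:-] out:-; in:P1
Tick 2: [PARSE:-, VALIDATE:P1(v=16,ok=F), TRANSFORM:-, EMIT:-] out:-; in:-
Tick 3: [PARSE:P2(v=15,ok=F), VALIDATE:-, TRANSFORM:P1(v=0,ok=F), EMIT:-] out:-; in:P2
Tick 4: [PARSE:P3(v=6,ok=F), VALIDATE:P2(v=15,ok=F), TRANSFORM:-, EMIT:P1(v=0,ok=F)] out:-; in:P3
Tick 5: [PARSE:P4(v=4,ok=F), VALIDATE:P3(v=6,ok=T), TRANSFORM:P2(v=0,ok=F), EMIT:-] out:P1(v=0); in:P4
Tick 6: [PARSE:P5(v=6,ok=F), VALIDATE:P4(v=4,ok=F), TRANSFORM:P3(v=24,ok=T), EMIT:P2(v=0,ok=F)] out:-; in:P5
Tick 7: [PARSE:-, VALIDATE:P5(v=6,ok=F), TRANSFORM:P4(v=0,ok=F), EMIT:P3(v=24,ok=T)] out:P2(v=0); in:-
Tick 8: [PARSE:P6(v=9,ok=F), VALIDATE:-, TRANSFORM:P5(v=0,ok=F), EMIT:P4(v=0,ok=F)] out:P3(v=24); in:P6
Tick 9: [PARSE:-, VALIDATE:P6(v=9,ok=T), TRANSFORM:-, EMIT:P5(v=0,ok=F)] out:P4(v=0); in:-
Tick 10: [PARSE:-, VALIDATE:-, TRANSFORM:P6(v=36,ok=T), EMIT:-] out:P5(v=0); in:-
Tick 11: [PARSE:-, VALIDATE:-, TRANSFORM:-, EMIT:P6(v=36,ok=T)] out:-; in:-
Emitted by tick 11: ['P1', 'P2', 'P3', 'P4', 'P5']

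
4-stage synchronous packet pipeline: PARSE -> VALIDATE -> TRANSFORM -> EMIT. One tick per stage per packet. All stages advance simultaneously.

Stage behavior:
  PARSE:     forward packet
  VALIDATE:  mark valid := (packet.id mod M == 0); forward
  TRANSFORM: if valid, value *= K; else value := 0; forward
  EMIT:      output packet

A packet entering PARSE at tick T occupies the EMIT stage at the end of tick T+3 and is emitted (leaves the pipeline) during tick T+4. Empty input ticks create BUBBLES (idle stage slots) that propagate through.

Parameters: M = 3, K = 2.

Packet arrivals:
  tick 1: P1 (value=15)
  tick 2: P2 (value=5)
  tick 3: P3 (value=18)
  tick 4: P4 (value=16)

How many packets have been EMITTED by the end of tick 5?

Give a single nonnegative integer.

Tick 1: [PARSE:P1(v=15,ok=F), VALIDATE:-, TRANSFORM:-, EMIT:-] out:-; in:P1
Tick 2: [PARSE:P2(v=5,ok=F), VALIDATE:P1(v=15,ok=F), TRANSFORM:-, EMIT:-] out:-; in:P2
Tick 3: [PARSE:P3(v=18,ok=F), VALIDATE:P2(v=5,ok=F), TRANSFORM:P1(v=0,ok=F), EMIT:-] out:-; in:P3
Tick 4: [PARSE:P4(v=16,ok=F), VALIDATE:P3(v=18,ok=T), TRANSFORM:P2(v=0,ok=F), EMIT:P1(v=0,ok=F)] out:-; in:P4
Tick 5: [PARSE:-, VALIDATE:P4(v=16,ok=F), TRANSFORM:P3(v=36,ok=T), EMIT:P2(v=0,ok=F)] out:P1(v=0); in:-
Emitted by tick 5: ['P1']

Answer: 1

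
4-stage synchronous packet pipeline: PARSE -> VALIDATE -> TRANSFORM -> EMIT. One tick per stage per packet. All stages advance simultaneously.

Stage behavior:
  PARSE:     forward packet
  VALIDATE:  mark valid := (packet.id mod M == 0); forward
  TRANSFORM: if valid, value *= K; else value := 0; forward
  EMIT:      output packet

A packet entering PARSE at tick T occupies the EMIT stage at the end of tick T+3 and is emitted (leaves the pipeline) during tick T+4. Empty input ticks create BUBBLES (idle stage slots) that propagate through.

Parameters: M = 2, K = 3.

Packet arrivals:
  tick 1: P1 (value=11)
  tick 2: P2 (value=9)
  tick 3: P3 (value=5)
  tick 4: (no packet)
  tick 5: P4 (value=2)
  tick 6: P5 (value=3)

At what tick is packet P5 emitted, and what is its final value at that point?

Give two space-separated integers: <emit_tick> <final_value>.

Tick 1: [PARSE:P1(v=11,ok=F), VALIDATE:-, TRANSFORM:-, EMIT:-] out:-; in:P1
Tick 2: [PARSE:P2(v=9,ok=F), VALIDATE:P1(v=11,ok=F), TRANSFORM:-, EMIT:-] out:-; in:P2
Tick 3: [PARSE:P3(v=5,ok=F), VALIDATE:P2(v=9,ok=T), TRANSFORM:P1(v=0,ok=F), EMIT:-] out:-; in:P3
Tick 4: [PARSE:-, VALIDATE:P3(v=5,ok=F), TRANSFORM:P2(v=27,ok=T), EMIT:P1(v=0,ok=F)] out:-; in:-
Tick 5: [PARSE:P4(v=2,ok=F), VALIDATE:-, TRANSFORM:P3(v=0,ok=F), EMIT:P2(v=27,ok=T)] out:P1(v=0); in:P4
Tick 6: [PARSE:P5(v=3,ok=F), VALIDATE:P4(v=2,ok=T), TRANSFORM:-, EMIT:P3(v=0,ok=F)] out:P2(v=27); in:P5
Tick 7: [PARSE:-, VALIDATE:P5(v=3,ok=F), TRANSFORM:P4(v=6,ok=T), EMIT:-] out:P3(v=0); in:-
Tick 8: [PARSE:-, VALIDATE:-, TRANSFORM:P5(v=0,ok=F), EMIT:P4(v=6,ok=T)] out:-; in:-
Tick 9: [PARSE:-, VALIDATE:-, TRANSFORM:-, EMIT:P5(v=0,ok=F)] out:P4(v=6); in:-
Tick 10: [PARSE:-, VALIDATE:-, TRANSFORM:-, EMIT:-] out:P5(v=0); in:-
P5: arrives tick 6, valid=False (id=5, id%2=1), emit tick 10, final value 0

Answer: 10 0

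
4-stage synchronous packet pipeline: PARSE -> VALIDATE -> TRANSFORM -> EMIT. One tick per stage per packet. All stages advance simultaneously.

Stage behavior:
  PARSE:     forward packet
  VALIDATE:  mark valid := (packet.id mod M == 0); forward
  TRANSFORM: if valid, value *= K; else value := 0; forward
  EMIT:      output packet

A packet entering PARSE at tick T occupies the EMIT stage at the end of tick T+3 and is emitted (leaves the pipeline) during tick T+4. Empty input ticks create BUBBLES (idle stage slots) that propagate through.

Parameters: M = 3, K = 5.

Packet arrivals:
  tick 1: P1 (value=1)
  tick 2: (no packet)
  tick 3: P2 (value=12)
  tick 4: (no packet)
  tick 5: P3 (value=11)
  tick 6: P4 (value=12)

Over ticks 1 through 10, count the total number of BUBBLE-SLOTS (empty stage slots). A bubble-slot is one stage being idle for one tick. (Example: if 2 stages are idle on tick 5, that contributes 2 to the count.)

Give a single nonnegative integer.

Answer: 24

Derivation:
Tick 1: [PARSE:P1(v=1,ok=F), VALIDATE:-, TRANSFORM:-, EMIT:-] out:-; bubbles=3
Tick 2: [PARSE:-, VALIDATE:P1(v=1,ok=F), TRANSFORM:-, EMIT:-] out:-; bubbles=3
Tick 3: [PARSE:P2(v=12,ok=F), VALIDATE:-, TRANSFORM:P1(v=0,ok=F), EMIT:-] out:-; bubbles=2
Tick 4: [PARSE:-, VALIDATE:P2(v=12,ok=F), TRANSFORM:-, EMIT:P1(v=0,ok=F)] out:-; bubbles=2
Tick 5: [PARSE:P3(v=11,ok=F), VALIDATE:-, TRANSFORM:P2(v=0,ok=F), EMIT:-] out:P1(v=0); bubbles=2
Tick 6: [PARSE:P4(v=12,ok=F), VALIDATE:P3(v=11,ok=T), TRANSFORM:-, EMIT:P2(v=0,ok=F)] out:-; bubbles=1
Tick 7: [PARSE:-, VALIDATE:P4(v=12,ok=F), TRANSFORM:P3(v=55,ok=T), EMIT:-] out:P2(v=0); bubbles=2
Tick 8: [PARSE:-, VALIDATE:-, TRANSFORM:P4(v=0,ok=F), EMIT:P3(v=55,ok=T)] out:-; bubbles=2
Tick 9: [PARSE:-, VALIDATE:-, TRANSFORM:-, EMIT:P4(v=0,ok=F)] out:P3(v=55); bubbles=3
Tick 10: [PARSE:-, VALIDATE:-, TRANSFORM:-, EMIT:-] out:P4(v=0); bubbles=4
Total bubble-slots: 24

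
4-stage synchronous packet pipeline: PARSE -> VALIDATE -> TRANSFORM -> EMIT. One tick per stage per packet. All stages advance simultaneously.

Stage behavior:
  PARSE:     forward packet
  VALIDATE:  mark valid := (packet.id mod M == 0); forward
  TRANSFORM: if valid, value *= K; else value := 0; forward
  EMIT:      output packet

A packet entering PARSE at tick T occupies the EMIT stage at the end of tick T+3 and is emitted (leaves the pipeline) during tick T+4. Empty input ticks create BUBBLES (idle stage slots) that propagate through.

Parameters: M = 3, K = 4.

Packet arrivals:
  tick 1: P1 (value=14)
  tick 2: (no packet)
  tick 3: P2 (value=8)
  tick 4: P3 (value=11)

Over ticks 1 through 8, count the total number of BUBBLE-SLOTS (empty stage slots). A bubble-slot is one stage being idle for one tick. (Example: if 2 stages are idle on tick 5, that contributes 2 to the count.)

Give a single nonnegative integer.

Answer: 20

Derivation:
Tick 1: [PARSE:P1(v=14,ok=F), VALIDATE:-, TRANSFORM:-, EMIT:-] out:-; bubbles=3
Tick 2: [PARSE:-, VALIDATE:P1(v=14,ok=F), TRANSFORM:-, EMIT:-] out:-; bubbles=3
Tick 3: [PARSE:P2(v=8,ok=F), VALIDATE:-, TRANSFORM:P1(v=0,ok=F), EMIT:-] out:-; bubbles=2
Tick 4: [PARSE:P3(v=11,ok=F), VALIDATE:P2(v=8,ok=F), TRANSFORM:-, EMIT:P1(v=0,ok=F)] out:-; bubbles=1
Tick 5: [PARSE:-, VALIDATE:P3(v=11,ok=T), TRANSFORM:P2(v=0,ok=F), EMIT:-] out:P1(v=0); bubbles=2
Tick 6: [PARSE:-, VALIDATE:-, TRANSFORM:P3(v=44,ok=T), EMIT:P2(v=0,ok=F)] out:-; bubbles=2
Tick 7: [PARSE:-, VALIDATE:-, TRANSFORM:-, EMIT:P3(v=44,ok=T)] out:P2(v=0); bubbles=3
Tick 8: [PARSE:-, VALIDATE:-, TRANSFORM:-, EMIT:-] out:P3(v=44); bubbles=4
Total bubble-slots: 20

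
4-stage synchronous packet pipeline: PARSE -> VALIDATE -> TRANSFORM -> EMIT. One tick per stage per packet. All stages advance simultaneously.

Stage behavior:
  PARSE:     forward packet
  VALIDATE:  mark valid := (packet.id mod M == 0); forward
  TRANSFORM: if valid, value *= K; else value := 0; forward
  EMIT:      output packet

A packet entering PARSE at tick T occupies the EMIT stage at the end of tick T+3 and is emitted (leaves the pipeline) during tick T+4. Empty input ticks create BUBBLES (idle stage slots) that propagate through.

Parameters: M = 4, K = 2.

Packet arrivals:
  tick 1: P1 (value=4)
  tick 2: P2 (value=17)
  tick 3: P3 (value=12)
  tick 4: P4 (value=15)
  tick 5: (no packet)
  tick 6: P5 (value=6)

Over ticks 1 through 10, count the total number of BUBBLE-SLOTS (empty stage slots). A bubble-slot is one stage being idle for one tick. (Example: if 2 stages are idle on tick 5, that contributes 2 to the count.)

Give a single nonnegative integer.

Answer: 20

Derivation:
Tick 1: [PARSE:P1(v=4,ok=F), VALIDATE:-, TRANSFORM:-, EMIT:-] out:-; bubbles=3
Tick 2: [PARSE:P2(v=17,ok=F), VALIDATE:P1(v=4,ok=F), TRANSFORM:-, EMIT:-] out:-; bubbles=2
Tick 3: [PARSE:P3(v=12,ok=F), VALIDATE:P2(v=17,ok=F), TRANSFORM:P1(v=0,ok=F), EMIT:-] out:-; bubbles=1
Tick 4: [PARSE:P4(v=15,ok=F), VALIDATE:P3(v=12,ok=F), TRANSFORM:P2(v=0,ok=F), EMIT:P1(v=0,ok=F)] out:-; bubbles=0
Tick 5: [PARSE:-, VALIDATE:P4(v=15,ok=T), TRANSFORM:P3(v=0,ok=F), EMIT:P2(v=0,ok=F)] out:P1(v=0); bubbles=1
Tick 6: [PARSE:P5(v=6,ok=F), VALIDATE:-, TRANSFORM:P4(v=30,ok=T), EMIT:P3(v=0,ok=F)] out:P2(v=0); bubbles=1
Tick 7: [PARSE:-, VALIDATE:P5(v=6,ok=F), TRANSFORM:-, EMIT:P4(v=30,ok=T)] out:P3(v=0); bubbles=2
Tick 8: [PARSE:-, VALIDATE:-, TRANSFORM:P5(v=0,ok=F), EMIT:-] out:P4(v=30); bubbles=3
Tick 9: [PARSE:-, VALIDATE:-, TRANSFORM:-, EMIT:P5(v=0,ok=F)] out:-; bubbles=3
Tick 10: [PARSE:-, VALIDATE:-, TRANSFORM:-, EMIT:-] out:P5(v=0); bubbles=4
Total bubble-slots: 20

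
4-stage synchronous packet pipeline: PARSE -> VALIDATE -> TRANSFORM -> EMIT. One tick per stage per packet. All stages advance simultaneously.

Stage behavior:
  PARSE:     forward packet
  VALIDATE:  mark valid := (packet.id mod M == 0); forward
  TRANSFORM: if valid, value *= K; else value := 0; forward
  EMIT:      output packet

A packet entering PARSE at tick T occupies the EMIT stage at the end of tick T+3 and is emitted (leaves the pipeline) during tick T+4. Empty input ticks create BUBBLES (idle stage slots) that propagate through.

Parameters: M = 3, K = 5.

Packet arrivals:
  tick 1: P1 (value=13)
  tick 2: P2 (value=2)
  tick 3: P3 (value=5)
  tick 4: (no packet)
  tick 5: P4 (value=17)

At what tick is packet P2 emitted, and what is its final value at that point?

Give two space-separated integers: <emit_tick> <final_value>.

Tick 1: [PARSE:P1(v=13,ok=F), VALIDATE:-, TRANSFORM:-, EMIT:-] out:-; in:P1
Tick 2: [PARSE:P2(v=2,ok=F), VALIDATE:P1(v=13,ok=F), TRANSFORM:-, EMIT:-] out:-; in:P2
Tick 3: [PARSE:P3(v=5,ok=F), VALIDATE:P2(v=2,ok=F), TRANSFORM:P1(v=0,ok=F), EMIT:-] out:-; in:P3
Tick 4: [PARSE:-, VALIDATE:P3(v=5,ok=T), TRANSFORM:P2(v=0,ok=F), EMIT:P1(v=0,ok=F)] out:-; in:-
Tick 5: [PARSE:P4(v=17,ok=F), VALIDATE:-, TRANSFORM:P3(v=25,ok=T), EMIT:P2(v=0,ok=F)] out:P1(v=0); in:P4
Tick 6: [PARSE:-, VALIDATE:P4(v=17,ok=F), TRANSFORM:-, EMIT:P3(v=25,ok=T)] out:P2(v=0); in:-
Tick 7: [PARSE:-, VALIDATE:-, TRANSFORM:P4(v=0,ok=F), EMIT:-] out:P3(v=25); in:-
Tick 8: [PARSE:-, VALIDATE:-, TRANSFORM:-, EMIT:P4(v=0,ok=F)] out:-; in:-
Tick 9: [PARSE:-, VALIDATE:-, TRANSFORM:-, EMIT:-] out:P4(v=0); in:-
P2: arrives tick 2, valid=False (id=2, id%3=2), emit tick 6, final value 0

Answer: 6 0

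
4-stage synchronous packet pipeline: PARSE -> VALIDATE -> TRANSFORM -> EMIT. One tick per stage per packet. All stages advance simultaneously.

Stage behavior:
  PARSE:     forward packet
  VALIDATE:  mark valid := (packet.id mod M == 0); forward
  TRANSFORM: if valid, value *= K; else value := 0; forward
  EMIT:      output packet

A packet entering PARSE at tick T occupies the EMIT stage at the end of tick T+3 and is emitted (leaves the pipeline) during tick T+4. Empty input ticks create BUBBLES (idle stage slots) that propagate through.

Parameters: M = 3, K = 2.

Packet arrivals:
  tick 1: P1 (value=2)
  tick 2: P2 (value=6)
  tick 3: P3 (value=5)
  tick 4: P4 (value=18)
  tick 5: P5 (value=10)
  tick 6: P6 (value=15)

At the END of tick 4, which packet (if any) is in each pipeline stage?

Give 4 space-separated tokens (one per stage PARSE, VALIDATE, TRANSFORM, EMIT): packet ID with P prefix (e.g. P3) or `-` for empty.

Tick 1: [PARSE:P1(v=2,ok=F), VALIDATE:-, TRANSFORM:-, EMIT:-] out:-; in:P1
Tick 2: [PARSE:P2(v=6,ok=F), VALIDATE:P1(v=2,ok=F), TRANSFORM:-, EMIT:-] out:-; in:P2
Tick 3: [PARSE:P3(v=5,ok=F), VALIDATE:P2(v=6,ok=F), TRANSFORM:P1(v=0,ok=F), EMIT:-] out:-; in:P3
Tick 4: [PARSE:P4(v=18,ok=F), VALIDATE:P3(v=5,ok=T), TRANSFORM:P2(v=0,ok=F), EMIT:P1(v=0,ok=F)] out:-; in:P4
At end of tick 4: ['P4', 'P3', 'P2', 'P1']

Answer: P4 P3 P2 P1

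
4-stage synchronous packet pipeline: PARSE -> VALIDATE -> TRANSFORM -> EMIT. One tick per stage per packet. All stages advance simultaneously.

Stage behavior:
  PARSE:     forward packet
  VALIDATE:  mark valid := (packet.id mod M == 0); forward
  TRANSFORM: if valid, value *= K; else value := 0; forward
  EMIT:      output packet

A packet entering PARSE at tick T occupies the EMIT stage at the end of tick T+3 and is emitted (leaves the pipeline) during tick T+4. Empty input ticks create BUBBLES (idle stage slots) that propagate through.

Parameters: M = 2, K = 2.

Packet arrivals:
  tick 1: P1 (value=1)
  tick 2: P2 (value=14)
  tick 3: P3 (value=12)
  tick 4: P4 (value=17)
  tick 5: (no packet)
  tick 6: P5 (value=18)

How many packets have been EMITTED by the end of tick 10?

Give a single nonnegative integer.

Answer: 5

Derivation:
Tick 1: [PARSE:P1(v=1,ok=F), VALIDATE:-, TRANSFORM:-, EMIT:-] out:-; in:P1
Tick 2: [PARSE:P2(v=14,ok=F), VALIDATE:P1(v=1,ok=F), TRANSFORM:-, EMIT:-] out:-; in:P2
Tick 3: [PARSE:P3(v=12,ok=F), VALIDATE:P2(v=14,ok=T), TRANSFORM:P1(v=0,ok=F), EMIT:-] out:-; in:P3
Tick 4: [PARSE:P4(v=17,ok=F), VALIDATE:P3(v=12,ok=F), TRANSFORM:P2(v=28,ok=T), EMIT:P1(v=0,ok=F)] out:-; in:P4
Tick 5: [PARSE:-, VALIDATE:P4(v=17,ok=T), TRANSFORM:P3(v=0,ok=F), EMIT:P2(v=28,ok=T)] out:P1(v=0); in:-
Tick 6: [PARSE:P5(v=18,ok=F), VALIDATE:-, TRANSFORM:P4(v=34,ok=T), EMIT:P3(v=0,ok=F)] out:P2(v=28); in:P5
Tick 7: [PARSE:-, VALIDATE:P5(v=18,ok=F), TRANSFORM:-, EMIT:P4(v=34,ok=T)] out:P3(v=0); in:-
Tick 8: [PARSE:-, VALIDATE:-, TRANSFORM:P5(v=0,ok=F), EMIT:-] out:P4(v=34); in:-
Tick 9: [PARSE:-, VALIDATE:-, TRANSFORM:-, EMIT:P5(v=0,ok=F)] out:-; in:-
Tick 10: [PARSE:-, VALIDATE:-, TRANSFORM:-, EMIT:-] out:P5(v=0); in:-
Emitted by tick 10: ['P1', 'P2', 'P3', 'P4', 'P5']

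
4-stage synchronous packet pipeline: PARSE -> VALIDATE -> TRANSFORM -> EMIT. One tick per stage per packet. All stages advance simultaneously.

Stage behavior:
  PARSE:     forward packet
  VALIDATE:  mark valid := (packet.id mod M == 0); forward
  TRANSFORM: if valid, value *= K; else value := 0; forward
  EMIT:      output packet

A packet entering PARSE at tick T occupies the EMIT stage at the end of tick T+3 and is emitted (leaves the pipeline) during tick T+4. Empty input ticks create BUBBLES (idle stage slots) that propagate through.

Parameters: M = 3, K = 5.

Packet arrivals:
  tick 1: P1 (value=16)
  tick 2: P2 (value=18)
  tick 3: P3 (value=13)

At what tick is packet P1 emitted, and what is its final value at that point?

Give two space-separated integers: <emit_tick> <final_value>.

Tick 1: [PARSE:P1(v=16,ok=F), VALIDATE:-, TRANSFORM:-, EMIT:-] out:-; in:P1
Tick 2: [PARSE:P2(v=18,ok=F), VALIDATE:P1(v=16,ok=F), TRANSFORM:-, EMIT:-] out:-; in:P2
Tick 3: [PARSE:P3(v=13,ok=F), VALIDATE:P2(v=18,ok=F), TRANSFORM:P1(v=0,ok=F), EMIT:-] out:-; in:P3
Tick 4: [PARSE:-, VALIDATE:P3(v=13,ok=T), TRANSFORM:P2(v=0,ok=F), EMIT:P1(v=0,ok=F)] out:-; in:-
Tick 5: [PARSE:-, VALIDATE:-, TRANSFORM:P3(v=65,ok=T), EMIT:P2(v=0,ok=F)] out:P1(v=0); in:-
Tick 6: [PARSE:-, VALIDATE:-, TRANSFORM:-, EMIT:P3(v=65,ok=T)] out:P2(v=0); in:-
Tick 7: [PARSE:-, VALIDATE:-, TRANSFORM:-, EMIT:-] out:P3(v=65); in:-
P1: arrives tick 1, valid=False (id=1, id%3=1), emit tick 5, final value 0

Answer: 5 0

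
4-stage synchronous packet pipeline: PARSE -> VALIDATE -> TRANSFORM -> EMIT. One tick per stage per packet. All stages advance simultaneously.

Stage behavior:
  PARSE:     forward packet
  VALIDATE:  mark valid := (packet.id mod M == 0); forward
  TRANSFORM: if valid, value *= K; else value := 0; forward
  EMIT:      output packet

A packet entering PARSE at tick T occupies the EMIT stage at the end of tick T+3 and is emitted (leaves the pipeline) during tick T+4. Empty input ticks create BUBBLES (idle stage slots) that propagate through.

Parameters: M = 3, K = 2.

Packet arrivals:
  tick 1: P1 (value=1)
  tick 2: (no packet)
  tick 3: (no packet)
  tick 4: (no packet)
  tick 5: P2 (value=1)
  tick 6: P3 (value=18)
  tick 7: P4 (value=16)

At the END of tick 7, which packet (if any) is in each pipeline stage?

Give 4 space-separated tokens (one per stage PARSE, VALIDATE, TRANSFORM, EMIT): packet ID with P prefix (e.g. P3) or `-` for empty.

Tick 1: [PARSE:P1(v=1,ok=F), VALIDATE:-, TRANSFORM:-, EMIT:-] out:-; in:P1
Tick 2: [PARSE:-, VALIDATE:P1(v=1,ok=F), TRANSFORM:-, EMIT:-] out:-; in:-
Tick 3: [PARSE:-, VALIDATE:-, TRANSFORM:P1(v=0,ok=F), EMIT:-] out:-; in:-
Tick 4: [PARSE:-, VALIDATE:-, TRANSFORM:-, EMIT:P1(v=0,ok=F)] out:-; in:-
Tick 5: [PARSE:P2(v=1,ok=F), VALIDATE:-, TRANSFORM:-, EMIT:-] out:P1(v=0); in:P2
Tick 6: [PARSE:P3(v=18,ok=F), VALIDATE:P2(v=1,ok=F), TRANSFORM:-, EMIT:-] out:-; in:P3
Tick 7: [PARSE:P4(v=16,ok=F), VALIDATE:P3(v=18,ok=T), TRANSFORM:P2(v=0,ok=F), EMIT:-] out:-; in:P4
At end of tick 7: ['P4', 'P3', 'P2', '-']

Answer: P4 P3 P2 -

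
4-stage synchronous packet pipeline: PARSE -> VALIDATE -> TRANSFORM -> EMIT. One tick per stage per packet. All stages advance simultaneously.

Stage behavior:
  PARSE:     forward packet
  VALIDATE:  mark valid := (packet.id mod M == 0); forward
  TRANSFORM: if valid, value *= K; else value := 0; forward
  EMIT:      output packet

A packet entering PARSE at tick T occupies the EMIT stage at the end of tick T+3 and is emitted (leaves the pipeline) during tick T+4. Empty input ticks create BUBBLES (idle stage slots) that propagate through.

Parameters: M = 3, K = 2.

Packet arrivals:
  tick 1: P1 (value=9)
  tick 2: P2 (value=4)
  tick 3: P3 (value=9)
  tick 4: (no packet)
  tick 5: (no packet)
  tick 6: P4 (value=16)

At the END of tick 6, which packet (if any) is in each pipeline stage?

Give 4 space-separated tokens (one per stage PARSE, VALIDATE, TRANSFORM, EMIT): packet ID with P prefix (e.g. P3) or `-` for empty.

Tick 1: [PARSE:P1(v=9,ok=F), VALIDATE:-, TRANSFORM:-, EMIT:-] out:-; in:P1
Tick 2: [PARSE:P2(v=4,ok=F), VALIDATE:P1(v=9,ok=F), TRANSFORM:-, EMIT:-] out:-; in:P2
Tick 3: [PARSE:P3(v=9,ok=F), VALIDATE:P2(v=4,ok=F), TRANSFORM:P1(v=0,ok=F), EMIT:-] out:-; in:P3
Tick 4: [PARSE:-, VALIDATE:P3(v=9,ok=T), TRANSFORM:P2(v=0,ok=F), EMIT:P1(v=0,ok=F)] out:-; in:-
Tick 5: [PARSE:-, VALIDATE:-, TRANSFORM:P3(v=18,ok=T), EMIT:P2(v=0,ok=F)] out:P1(v=0); in:-
Tick 6: [PARSE:P4(v=16,ok=F), VALIDATE:-, TRANSFORM:-, EMIT:P3(v=18,ok=T)] out:P2(v=0); in:P4
At end of tick 6: ['P4', '-', '-', 'P3']

Answer: P4 - - P3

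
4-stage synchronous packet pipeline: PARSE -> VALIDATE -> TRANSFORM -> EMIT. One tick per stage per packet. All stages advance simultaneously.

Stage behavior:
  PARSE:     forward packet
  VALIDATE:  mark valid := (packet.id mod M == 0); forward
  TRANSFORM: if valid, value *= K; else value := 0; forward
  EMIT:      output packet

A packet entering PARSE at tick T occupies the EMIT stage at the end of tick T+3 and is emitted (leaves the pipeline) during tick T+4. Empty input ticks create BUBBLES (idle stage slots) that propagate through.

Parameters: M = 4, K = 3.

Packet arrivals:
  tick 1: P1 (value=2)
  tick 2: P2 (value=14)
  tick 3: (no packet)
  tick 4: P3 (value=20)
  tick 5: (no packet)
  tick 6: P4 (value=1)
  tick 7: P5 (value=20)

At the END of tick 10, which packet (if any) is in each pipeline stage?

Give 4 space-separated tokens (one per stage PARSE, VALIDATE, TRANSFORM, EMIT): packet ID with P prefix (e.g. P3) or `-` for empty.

Answer: - - - P5

Derivation:
Tick 1: [PARSE:P1(v=2,ok=F), VALIDATE:-, TRANSFORM:-, EMIT:-] out:-; in:P1
Tick 2: [PARSE:P2(v=14,ok=F), VALIDATE:P1(v=2,ok=F), TRANSFORM:-, EMIT:-] out:-; in:P2
Tick 3: [PARSE:-, VALIDATE:P2(v=14,ok=F), TRANSFORM:P1(v=0,ok=F), EMIT:-] out:-; in:-
Tick 4: [PARSE:P3(v=20,ok=F), VALIDATE:-, TRANSFORM:P2(v=0,ok=F), EMIT:P1(v=0,ok=F)] out:-; in:P3
Tick 5: [PARSE:-, VALIDATE:P3(v=20,ok=F), TRANSFORM:-, EMIT:P2(v=0,ok=F)] out:P1(v=0); in:-
Tick 6: [PARSE:P4(v=1,ok=F), VALIDATE:-, TRANSFORM:P3(v=0,ok=F), EMIT:-] out:P2(v=0); in:P4
Tick 7: [PARSE:P5(v=20,ok=F), VALIDATE:P4(v=1,ok=T), TRANSFORM:-, EMIT:P3(v=0,ok=F)] out:-; in:P5
Tick 8: [PARSE:-, VALIDATE:P5(v=20,ok=F), TRANSFORM:P4(v=3,ok=T), EMIT:-] out:P3(v=0); in:-
Tick 9: [PARSE:-, VALIDATE:-, TRANSFORM:P5(v=0,ok=F), EMIT:P4(v=3,ok=T)] out:-; in:-
Tick 10: [PARSE:-, VALIDATE:-, TRANSFORM:-, EMIT:P5(v=0,ok=F)] out:P4(v=3); in:-
At end of tick 10: ['-', '-', '-', 'P5']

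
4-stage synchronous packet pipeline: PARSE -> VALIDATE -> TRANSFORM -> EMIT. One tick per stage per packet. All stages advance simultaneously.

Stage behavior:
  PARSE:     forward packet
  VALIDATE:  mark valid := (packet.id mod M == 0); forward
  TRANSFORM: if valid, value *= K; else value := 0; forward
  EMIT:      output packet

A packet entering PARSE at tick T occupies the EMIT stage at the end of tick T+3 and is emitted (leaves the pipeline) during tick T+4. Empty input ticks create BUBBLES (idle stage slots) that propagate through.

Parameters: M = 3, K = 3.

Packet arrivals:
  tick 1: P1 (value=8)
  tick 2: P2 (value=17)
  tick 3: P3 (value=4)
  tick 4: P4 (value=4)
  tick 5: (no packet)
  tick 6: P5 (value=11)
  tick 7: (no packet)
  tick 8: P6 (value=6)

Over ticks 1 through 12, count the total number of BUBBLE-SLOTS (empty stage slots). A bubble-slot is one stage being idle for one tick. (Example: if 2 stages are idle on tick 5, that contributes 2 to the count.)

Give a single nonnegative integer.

Answer: 24

Derivation:
Tick 1: [PARSE:P1(v=8,ok=F), VALIDATE:-, TRANSFORM:-, EMIT:-] out:-; bubbles=3
Tick 2: [PARSE:P2(v=17,ok=F), VALIDATE:P1(v=8,ok=F), TRANSFORM:-, EMIT:-] out:-; bubbles=2
Tick 3: [PARSE:P3(v=4,ok=F), VALIDATE:P2(v=17,ok=F), TRANSFORM:P1(v=0,ok=F), EMIT:-] out:-; bubbles=1
Tick 4: [PARSE:P4(v=4,ok=F), VALIDATE:P3(v=4,ok=T), TRANSFORM:P2(v=0,ok=F), EMIT:P1(v=0,ok=F)] out:-; bubbles=0
Tick 5: [PARSE:-, VALIDATE:P4(v=4,ok=F), TRANSFORM:P3(v=12,ok=T), EMIT:P2(v=0,ok=F)] out:P1(v=0); bubbles=1
Tick 6: [PARSE:P5(v=11,ok=F), VALIDATE:-, TRANSFORM:P4(v=0,ok=F), EMIT:P3(v=12,ok=T)] out:P2(v=0); bubbles=1
Tick 7: [PARSE:-, VALIDATE:P5(v=11,ok=F), TRANSFORM:-, EMIT:P4(v=0,ok=F)] out:P3(v=12); bubbles=2
Tick 8: [PARSE:P6(v=6,ok=F), VALIDATE:-, TRANSFORM:P5(v=0,ok=F), EMIT:-] out:P4(v=0); bubbles=2
Tick 9: [PARSE:-, VALIDATE:P6(v=6,ok=T), TRANSFORM:-, EMIT:P5(v=0,ok=F)] out:-; bubbles=2
Tick 10: [PARSE:-, VALIDATE:-, TRANSFORM:P6(v=18,ok=T), EMIT:-] out:P5(v=0); bubbles=3
Tick 11: [PARSE:-, VALIDATE:-, TRANSFORM:-, EMIT:P6(v=18,ok=T)] out:-; bubbles=3
Tick 12: [PARSE:-, VALIDATE:-, TRANSFORM:-, EMIT:-] out:P6(v=18); bubbles=4
Total bubble-slots: 24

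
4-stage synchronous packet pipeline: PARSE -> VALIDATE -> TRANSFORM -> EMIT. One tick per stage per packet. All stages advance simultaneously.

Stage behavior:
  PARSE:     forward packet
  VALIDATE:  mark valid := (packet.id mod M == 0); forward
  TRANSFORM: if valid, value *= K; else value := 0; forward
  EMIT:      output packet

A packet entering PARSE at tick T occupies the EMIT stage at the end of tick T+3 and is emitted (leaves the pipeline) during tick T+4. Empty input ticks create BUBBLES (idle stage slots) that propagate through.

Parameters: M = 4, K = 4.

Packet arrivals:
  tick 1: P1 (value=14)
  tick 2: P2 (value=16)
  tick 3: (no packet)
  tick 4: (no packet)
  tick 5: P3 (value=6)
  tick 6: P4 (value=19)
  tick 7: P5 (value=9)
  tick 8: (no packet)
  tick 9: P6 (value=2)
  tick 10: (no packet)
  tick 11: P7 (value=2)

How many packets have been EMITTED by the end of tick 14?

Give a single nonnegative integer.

Answer: 6

Derivation:
Tick 1: [PARSE:P1(v=14,ok=F), VALIDATE:-, TRANSFORM:-, EMIT:-] out:-; in:P1
Tick 2: [PARSE:P2(v=16,ok=F), VALIDATE:P1(v=14,ok=F), TRANSFORM:-, EMIT:-] out:-; in:P2
Tick 3: [PARSE:-, VALIDATE:P2(v=16,ok=F), TRANSFORM:P1(v=0,ok=F), EMIT:-] out:-; in:-
Tick 4: [PARSE:-, VALIDATE:-, TRANSFORM:P2(v=0,ok=F), EMIT:P1(v=0,ok=F)] out:-; in:-
Tick 5: [PARSE:P3(v=6,ok=F), VALIDATE:-, TRANSFORM:-, EMIT:P2(v=0,ok=F)] out:P1(v=0); in:P3
Tick 6: [PARSE:P4(v=19,ok=F), VALIDATE:P3(v=6,ok=F), TRANSFORM:-, EMIT:-] out:P2(v=0); in:P4
Tick 7: [PARSE:P5(v=9,ok=F), VALIDATE:P4(v=19,ok=T), TRANSFORM:P3(v=0,ok=F), EMIT:-] out:-; in:P5
Tick 8: [PARSE:-, VALIDATE:P5(v=9,ok=F), TRANSFORM:P4(v=76,ok=T), EMIT:P3(v=0,ok=F)] out:-; in:-
Tick 9: [PARSE:P6(v=2,ok=F), VALIDATE:-, TRANSFORM:P5(v=0,ok=F), EMIT:P4(v=76,ok=T)] out:P3(v=0); in:P6
Tick 10: [PARSE:-, VALIDATE:P6(v=2,ok=F), TRANSFORM:-, EMIT:P5(v=0,ok=F)] out:P4(v=76); in:-
Tick 11: [PARSE:P7(v=2,ok=F), VALIDATE:-, TRANSFORM:P6(v=0,ok=F), EMIT:-] out:P5(v=0); in:P7
Tick 12: [PARSE:-, VALIDATE:P7(v=2,ok=F), TRANSFORM:-, EMIT:P6(v=0,ok=F)] out:-; in:-
Tick 13: [PARSE:-, VALIDATE:-, TRANSFORM:P7(v=0,ok=F), EMIT:-] out:P6(v=0); in:-
Tick 14: [PARSE:-, VALIDATE:-, TRANSFORM:-, EMIT:P7(v=0,ok=F)] out:-; in:-
Emitted by tick 14: ['P1', 'P2', 'P3', 'P4', 'P5', 'P6']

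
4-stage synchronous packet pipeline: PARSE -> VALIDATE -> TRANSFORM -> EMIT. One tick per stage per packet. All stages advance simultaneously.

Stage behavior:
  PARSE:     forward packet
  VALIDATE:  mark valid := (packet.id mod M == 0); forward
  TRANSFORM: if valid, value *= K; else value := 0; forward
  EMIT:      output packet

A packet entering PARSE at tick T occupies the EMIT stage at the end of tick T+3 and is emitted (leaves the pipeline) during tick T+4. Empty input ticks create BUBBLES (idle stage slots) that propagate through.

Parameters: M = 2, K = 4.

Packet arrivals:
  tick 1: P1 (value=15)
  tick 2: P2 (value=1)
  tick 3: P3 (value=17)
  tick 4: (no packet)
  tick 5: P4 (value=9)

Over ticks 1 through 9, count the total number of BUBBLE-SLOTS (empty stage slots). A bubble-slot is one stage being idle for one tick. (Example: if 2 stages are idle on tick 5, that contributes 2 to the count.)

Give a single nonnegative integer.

Tick 1: [PARSE:P1(v=15,ok=F), VALIDATE:-, TRANSFORM:-, EMIT:-] out:-; bubbles=3
Tick 2: [PARSE:P2(v=1,ok=F), VALIDATE:P1(v=15,ok=F), TRANSFORM:-, EMIT:-] out:-; bubbles=2
Tick 3: [PARSE:P3(v=17,ok=F), VALIDATE:P2(v=1,ok=T), TRANSFORM:P1(v=0,ok=F), EMIT:-] out:-; bubbles=1
Tick 4: [PARSE:-, VALIDATE:P3(v=17,ok=F), TRANSFORM:P2(v=4,ok=T), EMIT:P1(v=0,ok=F)] out:-; bubbles=1
Tick 5: [PARSE:P4(v=9,ok=F), VALIDATE:-, TRANSFORM:P3(v=0,ok=F), EMIT:P2(v=4,ok=T)] out:P1(v=0); bubbles=1
Tick 6: [PARSE:-, VALIDATE:P4(v=9,ok=T), TRANSFORM:-, EMIT:P3(v=0,ok=F)] out:P2(v=4); bubbles=2
Tick 7: [PARSE:-, VALIDATE:-, TRANSFORM:P4(v=36,ok=T), EMIT:-] out:P3(v=0); bubbles=3
Tick 8: [PARSE:-, VALIDATE:-, TRANSFORM:-, EMIT:P4(v=36,ok=T)] out:-; bubbles=3
Tick 9: [PARSE:-, VALIDATE:-, TRANSFORM:-, EMIT:-] out:P4(v=36); bubbles=4
Total bubble-slots: 20

Answer: 20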